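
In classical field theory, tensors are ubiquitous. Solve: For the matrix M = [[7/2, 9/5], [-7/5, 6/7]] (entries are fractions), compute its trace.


The trace is the sum of diagonal entries.
Diagonal: M[1,1] = 7/2, M[2,2] = 6/7
Tr(M) = 7/2 + 6/7
Computing step by step:
After adding M[1,1]: 7/2
After adding M[2,2]: 61/14
Tr(M) = 61/14

61/14


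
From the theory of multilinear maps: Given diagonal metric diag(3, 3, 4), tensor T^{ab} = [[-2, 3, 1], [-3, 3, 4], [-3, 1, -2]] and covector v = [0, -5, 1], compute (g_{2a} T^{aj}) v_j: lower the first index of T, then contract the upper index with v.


Step 1: lower the first index. For a diagonal metric, g_{ia} T^{aj} = g_{ii} T^{ij} (no sum on i).
g_{22} = 3
S_2{}^1 = 3 * T^{21} = 3 * -3 = -9
S_2{}^2 = 3 * T^{22} = 3 * 3 = 9
S_2{}^3 = 3 * T^{23} = 3 * 4 = 12
Step 2: contract S_2{}^j with v_j.
S_2{}^1 * v_1 = -9 * 0 = 0
S_2{}^2 * v_2 = 9 * -5 = -45
S_2{}^3 * v_3 = 12 * 1 = 12
Result = 0 + -45 + 12 = -33

-33


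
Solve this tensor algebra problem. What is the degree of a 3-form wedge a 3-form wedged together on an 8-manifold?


The degree of a wedge product is the sum of the degrees of the individual forms.
Degrees: 3, 3
Total degree = 3 + 3 = 6

6


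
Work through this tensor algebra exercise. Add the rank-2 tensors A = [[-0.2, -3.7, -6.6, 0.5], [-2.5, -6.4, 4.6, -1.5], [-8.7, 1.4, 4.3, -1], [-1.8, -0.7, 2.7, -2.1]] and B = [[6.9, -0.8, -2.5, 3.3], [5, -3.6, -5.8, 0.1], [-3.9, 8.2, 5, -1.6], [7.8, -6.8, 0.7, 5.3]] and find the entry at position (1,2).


Tensor addition is component-wise: (A + B)_{ij} = A_{ij} + B_{ij}.
A_{12} = -3.7
B_{12} = -0.8
(A + B)_{12} = -3.7 + -0.8 = -4.5

-4.5


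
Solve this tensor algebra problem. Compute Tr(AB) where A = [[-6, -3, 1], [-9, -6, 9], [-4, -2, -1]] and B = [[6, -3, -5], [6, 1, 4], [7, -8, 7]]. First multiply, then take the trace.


Tr(AB) = sum_i (AB)_{ii} where (AB)_{ii} = sum_k A_{ik} B_{ki}.
(AB)_{11} = -6*6 + -3*6 + 1*7 = -47
(AB)_{22} = -9*-3 + -6*1 + 9*-8 = -51
(AB)_{33} = -4*-5 + -2*4 + -1*7 = 5
Tr(AB) = -47 + -51 + 5 = -93

-93


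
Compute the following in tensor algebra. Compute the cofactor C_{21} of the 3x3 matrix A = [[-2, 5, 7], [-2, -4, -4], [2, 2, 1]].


To find cofactor C_{21}, delete row 2 and column 1.
The resulting 2x2 submatrix is: [[5, 7], [2, 1]]
Minor M_{21} = 5*1 - 7*2
  = 5 - 14 = -9
Sign = (-1)^(2+1) = (-1)^3 = -1
Cofactor C_{21} = -1 * -9 = 9

9


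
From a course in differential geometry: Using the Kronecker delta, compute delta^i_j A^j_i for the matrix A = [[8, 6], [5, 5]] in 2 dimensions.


The contraction (trace) of a rank-2 tensor is the sum of its diagonal elements.
Diagonal entries: A[1,1] = 8, A[2,2] = 5
Tr(A) = 8 + 5 = 13

13


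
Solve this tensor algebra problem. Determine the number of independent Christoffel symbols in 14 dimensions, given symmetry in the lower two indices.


Christoffel symbols Gamma^k_{ij} are symmetric in i,j, so there are d * d(d+1)/2 independent symbols.
d = 14
d(d+1)/2 = 14 * 15 / 2 = 105
Total = 14 * 105 = 1470

1470


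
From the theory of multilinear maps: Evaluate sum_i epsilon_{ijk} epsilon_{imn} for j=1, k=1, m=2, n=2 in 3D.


Using the identity: epsilon_{ijk} epsilon_{imn} = delta_{jm} delta_{kn} - delta_{jn} delta_{km}.
delta_{12} = 0
delta_{12} = 0
delta_{12} = 0
delta_{12} = 0
Result = 0 * 0 - 0 * 0 = 0 - 0 = 0

0


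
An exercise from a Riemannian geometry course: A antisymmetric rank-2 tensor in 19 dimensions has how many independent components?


A antisymmetric rank-2 tensor in d dimensions has d(d-1)/2 independent components.
d = 19
d(d-1)/2 = 19 * 18 / 2 = 342 / 2 = 171

171


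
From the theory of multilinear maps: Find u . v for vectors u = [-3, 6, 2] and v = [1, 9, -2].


The inner product u . v = sum of u_i * v_i.
Term-by-term: -3 * 1, 6 * 9, 2 * -2
Products: -3, 54, -4
Sum = -3 + 54 + -4 = 47

47


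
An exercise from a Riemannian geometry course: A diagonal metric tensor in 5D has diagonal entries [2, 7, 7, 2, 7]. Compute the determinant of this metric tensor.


For a diagonal metric, the determinant is the product of diagonal entries.
Diagonal entries: 2, 7, 7, 2, 7
det(g) = 2 * 7 * 7 * 2 * 7 = 1372

1372


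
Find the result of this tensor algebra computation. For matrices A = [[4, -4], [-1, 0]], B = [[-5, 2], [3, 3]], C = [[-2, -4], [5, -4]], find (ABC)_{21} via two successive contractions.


(ABC)_{21} = sum_m (AB)_{2m} C_{m1}. First compute row 2 of AB.
(AB)_{21} = -1*-5 + 0*3 = 5
(AB)_{22} = -1*2 + 0*3 = -2
Now contract with column 1 of C:
(AB)_{21} * C_{11} = 5 * -2 = -10
(AB)_{22} * C_{21} = -2 * 5 = -10
(ABC)_{21} = -10 + -10 = -20

-20


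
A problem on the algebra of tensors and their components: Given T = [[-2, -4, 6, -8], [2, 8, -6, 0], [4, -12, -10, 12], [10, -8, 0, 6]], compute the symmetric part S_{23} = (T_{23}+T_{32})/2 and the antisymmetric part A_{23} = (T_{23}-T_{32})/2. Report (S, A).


T_{23} = -6
T_{32} = -12
S_{23} = (-6 + -12)/2 = -18/2 = -9
A_{23} = (-6 - -12)/2 = 6/2 = 3
Check: S + A = -9 + 3 = -6 = T_{23}.

(-9, 3)


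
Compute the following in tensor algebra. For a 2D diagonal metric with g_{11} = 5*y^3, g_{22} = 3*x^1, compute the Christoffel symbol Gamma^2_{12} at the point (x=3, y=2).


For a diagonal metric, Gamma^k_{ij} = (1/2) g^{kk} (dg_{ik}/dx_j + dg_{jk}/dx_i - dg_{ij}/dx_k).
The metric is diagonal, so g_{ab} = 0 for a != b.
At the given point: g_{11} = 40, g_{22} = 9
g^{22} = 1/9
dg_{12}/dx_2 = 0 (off-diagonal)
dg_{22}/dx_1 = dg_{22}/dx_1 = 3
dg_{12}/dx_2 = 0 (off-diagonal)
Numerator = 0 + 3 - 0 = 3
Gamma^2_{12} = 3 / (2 * 9) = 1/6

1/6


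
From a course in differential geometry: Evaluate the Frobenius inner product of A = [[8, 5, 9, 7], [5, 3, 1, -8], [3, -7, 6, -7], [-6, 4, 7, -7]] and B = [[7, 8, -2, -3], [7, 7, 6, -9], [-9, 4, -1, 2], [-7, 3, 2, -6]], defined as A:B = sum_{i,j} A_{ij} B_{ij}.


A:B = sum over all i,j of A_{ij} * B_{ij}.
Row 1: 8*7=56, 5*8=40, 9*-2=-18, 7*-3=-21 => row sum = 57
Row 2: 5*7=35, 3*7=21, 1*6=6, -8*-9=72 => row sum = 134
Row 3: 3*-9=-27, -7*4=-28, 6*-1=-6, -7*2=-14 => row sum = -75
Row 4: -6*-7=42, 4*3=12, 7*2=14, -7*-6=42 => row sum = 110
Total = 57 + 134 + -75 + 110 = 226

226


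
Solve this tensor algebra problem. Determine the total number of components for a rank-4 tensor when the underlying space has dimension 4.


The number of components of a rank-r tensor in d dimensions is d^r.
Here d = 4 and r = 4.
4^4 = 256

256


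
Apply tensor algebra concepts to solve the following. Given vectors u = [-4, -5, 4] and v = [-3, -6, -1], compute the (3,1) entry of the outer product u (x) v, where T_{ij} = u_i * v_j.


The outer product entry T_{ij} = u_i * v_j.
We need i=3, j=1.
u_3 = 4, v_1 = -3
T_{3,1} = 4 * -3 = -12

-12


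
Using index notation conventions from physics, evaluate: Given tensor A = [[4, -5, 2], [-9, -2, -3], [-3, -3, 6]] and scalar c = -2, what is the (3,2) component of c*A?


Scalar multiplication: (cA)_{ij} = c * A_{ij}.
c = -2
A_{32} = -3
(cA)_{32} = -2 * -3 = 6

6


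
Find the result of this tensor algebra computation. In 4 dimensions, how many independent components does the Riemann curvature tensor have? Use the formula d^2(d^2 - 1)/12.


The Riemann tensor in d dimensions has d^2(d^2 - 1)/12 independent components.
d = 4, so d^2 = 16
d^2 - 1 = 15
d^2(d^2 - 1) = 16 * 15 = 240
Divide by 12: 240 / 12 = 20

20


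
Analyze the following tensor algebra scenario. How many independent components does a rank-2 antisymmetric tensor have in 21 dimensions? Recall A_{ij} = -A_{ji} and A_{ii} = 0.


An antisymmetric rank-2 tensor satisfies A_{ij} = -A_{ji}, so diagonal entries are zero.
The independent components are the upper-triangular entries: C(n, 2) = n(n-1)/2.
n = 21
C(21, 2) = 21 * 20 / 2 = 420 / 2 = 210

210


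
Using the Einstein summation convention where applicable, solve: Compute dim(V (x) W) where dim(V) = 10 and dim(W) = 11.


The dimension of a tensor product is the product of dimensions.
dim(V) = 10, dim(W) = 11
dim(V (x) W) = 10 * 11 = 110

110


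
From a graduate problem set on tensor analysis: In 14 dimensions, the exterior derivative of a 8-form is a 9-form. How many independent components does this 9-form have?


The exterior derivative of a p-form is a (p+1)-form.
Its number of independent components is C(n, p+1).
n = 14, p+1 = 9
C(14, 9) = 2002

2002


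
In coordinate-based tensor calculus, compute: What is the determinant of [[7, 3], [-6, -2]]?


For a 2x2 matrix [[a, b], [c, d]], det = a*d - b*c.
a = 7, b = 3, c = -6, d = -2
a*d = 7 * -2 = -14
b*c = 3 * -6 = -18
det = -14 - -18 = 4

4


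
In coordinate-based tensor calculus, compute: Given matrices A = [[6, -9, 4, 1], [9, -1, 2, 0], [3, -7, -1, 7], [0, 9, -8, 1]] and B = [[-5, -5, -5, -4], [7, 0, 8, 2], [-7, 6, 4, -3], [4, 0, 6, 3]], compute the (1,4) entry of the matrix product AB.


(AB)_{ij} = sum_k A_{ik} B_{kj}.
For i=1, j=4:
A_{11} * B_{14} = 6 * -4 = -24
A_{12} * B_{24} = -9 * 2 = -18
A_{13} * B_{34} = 4 * -3 = -12
A_{14} * B_{44} = 1 * 3 = 3
Sum = -24 + -18 + -12 + 3 = -51

-51


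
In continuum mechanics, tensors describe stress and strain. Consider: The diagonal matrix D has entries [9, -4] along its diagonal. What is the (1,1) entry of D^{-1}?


For a diagonal matrix, the inverse has entries (D^{-1})_{ii} = 1/d_{ii}.
The diagonal entries are: d_{11} = 9, d_{22} = -4
We need (D^{-1})_{11} = 1/d_{11} = 1/9 = 1/9

1/9


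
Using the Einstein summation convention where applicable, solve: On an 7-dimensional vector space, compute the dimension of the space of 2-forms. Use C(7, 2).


The dimension of the space of p-forms on an n-dimensional space is C(n, p).
n = 7, p = 2
C(7, 2) = 7! / (2! * 5!) = 21

21


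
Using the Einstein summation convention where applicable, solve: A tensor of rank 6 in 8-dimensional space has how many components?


The number of components of a rank-r tensor in d dimensions is d^r.
Here d = 8 and r = 6.
8^6 = 262144

262144


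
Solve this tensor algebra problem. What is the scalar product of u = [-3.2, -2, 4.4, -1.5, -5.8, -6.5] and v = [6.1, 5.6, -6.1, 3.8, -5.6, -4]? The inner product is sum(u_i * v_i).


The inner product u . v = sum of u_i * v_i.
Term-by-term: -3.2 * 6.1, -2 * 5.6, 4.4 * -6.1, -1.5 * 3.8, -5.8 * -5.6, -6.5 * -4
Products: -19.52, -11.2, -26.84, -5.7, 32.48, 26
Sum = -19.52 + -11.2 + -26.84 + -5.7 + 32.48 + 26 = -4.78

-4.78


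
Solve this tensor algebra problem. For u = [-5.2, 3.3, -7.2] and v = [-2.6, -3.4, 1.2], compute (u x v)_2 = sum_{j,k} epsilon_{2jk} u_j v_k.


(u x v)_2 = sum_{j,k} epsilon_{2jk} u_j v_k. Only permutations of (1,2,3) contribute; the two non-zero terms are:
eps_{213} u_1 v_3 = -1 * -5.2 * 1.2 = 6.24
eps_{231} u_3 v_1 = 1 * -7.2 * -2.6 = 18.72
(u x v)_2 = 24.96

24.96


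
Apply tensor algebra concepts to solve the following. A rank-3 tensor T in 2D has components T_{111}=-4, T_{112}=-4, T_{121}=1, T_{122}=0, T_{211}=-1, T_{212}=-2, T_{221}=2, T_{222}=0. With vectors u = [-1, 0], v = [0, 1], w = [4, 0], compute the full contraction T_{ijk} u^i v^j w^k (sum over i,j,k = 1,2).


S = sum over i,j,k of T_{ijk} u_i v_j w_k. Expanding all 8 terms:
T_{111}*u_1*v_1*w_1 = -4*-1*0*4 = 0  (running total: 0)
T_{112}*u_1*v_1*w_2 = -4*-1*0*0 = 0  (running total: 0)
T_{121}*u_1*v_2*w_1 = 1*-1*1*4 = -4  (running total: -4)
T_{122}*u_1*v_2*w_2 = 0*-1*1*0 = 0  (running total: -4)
T_{211}*u_2*v_1*w_1 = -1*0*0*4 = 0  (running total: -4)
T_{212}*u_2*v_1*w_2 = -2*0*0*0 = 0  (running total: -4)
T_{221}*u_2*v_2*w_1 = 2*0*1*4 = 0  (running total: -4)
T_{222}*u_2*v_2*w_2 = 0*0*1*0 = 0  (running total: -4)
S = -4

-4


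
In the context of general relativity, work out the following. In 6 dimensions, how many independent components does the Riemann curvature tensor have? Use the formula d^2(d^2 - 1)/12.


The Riemann tensor in d dimensions has d^2(d^2 - 1)/12 independent components.
d = 6, so d^2 = 36
d^2 - 1 = 35
d^2(d^2 - 1) = 36 * 35 = 1260
Divide by 12: 1260 / 12 = 105

105


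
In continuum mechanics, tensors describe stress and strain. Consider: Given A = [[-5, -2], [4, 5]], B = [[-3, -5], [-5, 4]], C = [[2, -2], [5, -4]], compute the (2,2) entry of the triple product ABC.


(ABC)_{22} = sum_m (AB)_{2m} C_{m2}. First compute row 2 of AB.
(AB)_{21} = 4*-3 + 5*-5 = -37
(AB)_{22} = 4*-5 + 5*4 = 0
Now contract with column 2 of C:
(AB)_{21} * C_{12} = -37 * -2 = 74
(AB)_{22} * C_{22} = 0 * -4 = 0
(ABC)_{22} = 74 + 0 = 74

74


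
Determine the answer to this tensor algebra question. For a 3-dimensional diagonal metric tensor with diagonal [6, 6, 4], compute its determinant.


For a diagonal metric, the determinant is the product of diagonal entries.
Diagonal entries: 6, 6, 4
det(g) = 6 * 6 * 4 = 144

144


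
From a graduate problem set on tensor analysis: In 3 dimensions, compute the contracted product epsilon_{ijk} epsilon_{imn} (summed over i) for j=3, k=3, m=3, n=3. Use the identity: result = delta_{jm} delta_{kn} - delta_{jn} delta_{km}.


Using the identity: epsilon_{ijk} epsilon_{imn} = delta_{jm} delta_{kn} - delta_{jn} delta_{km}.
delta_{33} = 1
delta_{33} = 1
delta_{33} = 1
delta_{33} = 1
Result = 1 * 1 - 1 * 1 = 1 - 1 = 0

0


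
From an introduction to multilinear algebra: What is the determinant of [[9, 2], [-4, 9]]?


For a 2x2 matrix [[a, b], [c, d]], det = a*d - b*c.
a = 9, b = 2, c = -4, d = 9
a*d = 9 * 9 = 81
b*c = 2 * -4 = -8
det = 81 - -8 = 89

89


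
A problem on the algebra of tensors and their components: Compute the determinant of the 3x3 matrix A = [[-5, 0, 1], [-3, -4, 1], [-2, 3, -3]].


Expanding along the first row, det(A) = a11*M_11 - a12*M_12 + a13*M_13, where M_1j is the (1,j) minor.
Minor M_11 = -4*-3 - 1*3 = 9
Minor M_12 = -3*-3 - 1*-2 = 11
Minor M_13 = -3*3 - -4*-2 = -17
det = -5*(9) - 0*(11) + 1*(-17)
    = -45 - 0 + -17
    = -62

-62


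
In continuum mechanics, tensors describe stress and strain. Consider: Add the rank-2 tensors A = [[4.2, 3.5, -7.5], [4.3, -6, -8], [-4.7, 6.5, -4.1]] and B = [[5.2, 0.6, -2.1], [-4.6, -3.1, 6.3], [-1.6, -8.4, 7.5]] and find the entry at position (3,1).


Tensor addition is component-wise: (A + B)_{ij} = A_{ij} + B_{ij}.
A_{31} = -4.7
B_{31} = -1.6
(A + B)_{31} = -4.7 + -1.6 = -6.3

-6.3


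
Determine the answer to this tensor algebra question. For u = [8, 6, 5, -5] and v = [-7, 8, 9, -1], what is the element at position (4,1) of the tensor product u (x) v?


The outer product entry T_{ij} = u_i * v_j.
We need i=4, j=1.
u_4 = -5, v_1 = -7
T_{4,1} = -5 * -7 = 35

35


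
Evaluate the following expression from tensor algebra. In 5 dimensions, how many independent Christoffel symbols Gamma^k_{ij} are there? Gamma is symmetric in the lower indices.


Christoffel symbols Gamma^k_{ij} are symmetric in i,j, so there are d * d(d+1)/2 independent symbols.
d = 5
d(d+1)/2 = 5 * 6 / 2 = 15
Total = 5 * 15 = 75

75


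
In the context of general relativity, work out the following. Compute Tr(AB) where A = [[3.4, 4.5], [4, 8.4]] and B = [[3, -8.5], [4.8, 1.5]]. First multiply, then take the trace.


Tr(AB) = sum_i (AB)_{ii} where (AB)_{ii} = sum_k A_{ik} B_{ki}.
(AB)_{11} = 3.4*3 + 4.5*4.8 = 31.8
(AB)_{22} = 4*-8.5 + 8.4*1.5 = -21.4
Tr(AB) = 31.8 + -21.4 = 10.4

10.4


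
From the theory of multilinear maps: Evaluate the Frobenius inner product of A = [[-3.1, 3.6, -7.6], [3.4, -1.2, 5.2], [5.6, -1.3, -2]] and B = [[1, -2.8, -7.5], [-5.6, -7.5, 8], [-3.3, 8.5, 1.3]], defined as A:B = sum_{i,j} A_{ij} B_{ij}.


A:B = sum over all i,j of A_{ij} * B_{ij}.
Row 1: -3.1*1=-3.1, 3.6*-2.8=-10.08, -7.6*-7.5=57 => row sum = 43.82
Row 2: 3.4*-5.6=-19.04, -1.2*-7.5=9, 5.2*8=41.6 => row sum = 31.56
Row 3: 5.6*-3.3=-18.48, -1.3*8.5=-11.05, -2*1.3=-2.6 => row sum = -32.13
Total = 43.82 + 31.56 + -32.13 = 43.25

43.25


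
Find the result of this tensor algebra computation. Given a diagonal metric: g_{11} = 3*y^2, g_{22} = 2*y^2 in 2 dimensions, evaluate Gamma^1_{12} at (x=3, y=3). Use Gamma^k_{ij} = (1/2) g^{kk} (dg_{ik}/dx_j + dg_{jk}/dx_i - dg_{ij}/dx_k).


For a diagonal metric, Gamma^k_{ij} = (1/2) g^{kk} (dg_{ik}/dx_j + dg_{jk}/dx_i - dg_{ij}/dx_k).
The metric is diagonal, so g_{ab} = 0 for a != b.
At the given point: g_{11} = 27, g_{22} = 18
g^{11} = 1/27
dg_{11}/dx_2 = dg_{11}/dx_2 = 18
dg_{21}/dx_1 = 0 (off-diagonal)
dg_{12}/dx_1 = 0 (off-diagonal)
Numerator = 18 + 0 - 0 = 18
Gamma^1_{12} = 18 / (2 * 27) = 1/3

1/3


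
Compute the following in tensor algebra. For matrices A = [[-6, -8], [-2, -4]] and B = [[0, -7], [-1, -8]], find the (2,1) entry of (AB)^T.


(AB)^T_{ij} = (AB)_{ji} = sum_k A_{jk} B_{ki}.
For i=2, j=1 we need (AB)_{12}:
A_{11} * B_{12} = -6 * -7 = 42
A_{12} * B_{22} = -8 * -8 = 64
Sum = 42 + 64 = 106

106


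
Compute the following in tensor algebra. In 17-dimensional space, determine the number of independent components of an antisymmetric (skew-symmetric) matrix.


An antisymmetric rank-2 tensor satisfies A_{ij} = -A_{ji}, so diagonal entries are zero.
The independent components are the upper-triangular entries: C(n, 2) = n(n-1)/2.
n = 17
C(17, 2) = 17 * 16 / 2 = 272 / 2 = 136

136


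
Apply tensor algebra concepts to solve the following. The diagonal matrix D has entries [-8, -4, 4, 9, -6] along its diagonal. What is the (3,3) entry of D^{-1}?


For a diagonal matrix, the inverse has entries (D^{-1})_{ii} = 1/d_{ii}.
The diagonal entries are: d_{11} = -8, d_{22} = -4, d_{33} = 4, d_{44} = 9, d_{55} = -6
We need (D^{-1})_{33} = 1/d_{33} = 1/4 = 1/4

1/4


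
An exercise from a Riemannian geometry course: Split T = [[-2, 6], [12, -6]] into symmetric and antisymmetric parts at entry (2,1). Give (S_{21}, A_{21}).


T_{21} = 12
T_{12} = 6
S_{21} = (12 + 6)/2 = 18/2 = 9
A_{21} = (12 - 6)/2 = 6/2 = 3
Check: S + A = 9 + 3 = 12 = T_{21}.

(9, 3)


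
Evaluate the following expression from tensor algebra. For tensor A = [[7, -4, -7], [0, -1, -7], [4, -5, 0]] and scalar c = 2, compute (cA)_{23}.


Scalar multiplication: (cA)_{ij} = c * A_{ij}.
c = 2
A_{23} = -7
(cA)_{23} = 2 * -7 = -14

-14


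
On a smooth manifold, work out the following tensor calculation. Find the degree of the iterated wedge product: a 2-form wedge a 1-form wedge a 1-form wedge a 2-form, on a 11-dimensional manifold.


The degree of a wedge product is the sum of the degrees of the individual forms.
Degrees: 2, 1, 1, 2
Total degree = 2 + 1 + 1 + 2 = 6

6


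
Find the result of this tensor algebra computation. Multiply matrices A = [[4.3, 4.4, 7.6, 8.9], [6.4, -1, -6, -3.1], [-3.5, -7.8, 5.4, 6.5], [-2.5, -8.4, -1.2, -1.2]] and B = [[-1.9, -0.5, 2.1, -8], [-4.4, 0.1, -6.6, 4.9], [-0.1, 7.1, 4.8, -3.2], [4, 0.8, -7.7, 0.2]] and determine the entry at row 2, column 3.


(AB)_{ij} = sum_k A_{ik} B_{kj}.
For i=2, j=3:
A_{21} * B_{13} = 6.4 * 2.1 = 13.44
A_{22} * B_{23} = -1 * -6.6 = 6.6
A_{23} * B_{33} = -6 * 4.8 = -28.8
A_{24} * B_{43} = -3.1 * -7.7 = 23.87
Sum = 13.44 + 6.6 + -28.8 + 23.87 = 15.11

15.11


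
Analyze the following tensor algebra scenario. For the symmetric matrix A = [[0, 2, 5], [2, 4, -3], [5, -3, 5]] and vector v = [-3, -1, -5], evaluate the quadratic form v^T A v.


First compute Av:
(Av)_1 = 0*-3 + 2*-1 + 5*-5 = -27
(Av)_2 = 2*-3 + 4*-1 + -3*-5 = 5
(Av)_3 = 5*-3 + -3*-1 + 5*-5 = -37
Av = [-27, 5, -37]
Then v^T (Av) = -3*-27 + -1*5 + -5*-37
= 81 + -5 + 185 = 261

261


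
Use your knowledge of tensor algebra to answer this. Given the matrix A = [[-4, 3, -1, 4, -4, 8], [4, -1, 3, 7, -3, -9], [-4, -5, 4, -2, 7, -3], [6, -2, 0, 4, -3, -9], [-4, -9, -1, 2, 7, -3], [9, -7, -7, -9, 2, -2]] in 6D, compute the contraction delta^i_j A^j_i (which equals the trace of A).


The contraction (trace) of a rank-2 tensor is the sum of its diagonal elements.
Diagonal entries: A[1,1] = -4, A[2,2] = -1, A[3,3] = 4, A[4,4] = 4, A[5,5] = 7, A[6,6] = -2
Tr(A) = -4 + -1 + 4 + 4 + 7 + -2 = 8

8


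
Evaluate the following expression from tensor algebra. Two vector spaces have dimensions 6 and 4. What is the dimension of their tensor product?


The dimension of a tensor product is the product of dimensions.
dim(V) = 6, dim(W) = 4
dim(V (x) W) = 6 * 4 = 24

24


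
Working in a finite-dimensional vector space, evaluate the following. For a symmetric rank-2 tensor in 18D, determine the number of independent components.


A symmetric rank-2 tensor in d dimensions has d(d+1)/2 independent components.
d = 18
d(d+1)/2 = 18 * 19 / 2 = 342 / 2 = 171

171


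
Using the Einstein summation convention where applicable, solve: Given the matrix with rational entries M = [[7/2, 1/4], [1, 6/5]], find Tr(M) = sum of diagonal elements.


The trace is the sum of diagonal entries.
Diagonal: M[1,1] = 7/2, M[2,2] = 6/5
Tr(M) = 7/2 + 6/5
Computing step by step:
After adding M[1,1]: 7/2
After adding M[2,2]: 47/10
Tr(M) = 47/10

47/10


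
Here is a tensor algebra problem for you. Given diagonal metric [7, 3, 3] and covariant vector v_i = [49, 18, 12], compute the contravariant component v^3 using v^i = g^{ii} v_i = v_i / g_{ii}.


To raise an index with a diagonal metric: v^i = v_i / g_{ii}.
For index 3: v_3 = 12, g_{33} = 3
v^3 = 12 / 3 = 4

4


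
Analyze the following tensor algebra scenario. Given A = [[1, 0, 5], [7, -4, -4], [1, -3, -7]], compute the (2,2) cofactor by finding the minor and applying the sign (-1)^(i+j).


To find cofactor C_{22}, delete row 2 and column 2.
The resulting 2x2 submatrix is: [[1, 5], [1, -7]]
Minor M_{22} = 1*-7 - 5*1
  = -7 - 5 = -12
Sign = (-1)^(2+2) = (-1)^4 = 1
Cofactor C_{22} = 1 * -12 = -12

-12


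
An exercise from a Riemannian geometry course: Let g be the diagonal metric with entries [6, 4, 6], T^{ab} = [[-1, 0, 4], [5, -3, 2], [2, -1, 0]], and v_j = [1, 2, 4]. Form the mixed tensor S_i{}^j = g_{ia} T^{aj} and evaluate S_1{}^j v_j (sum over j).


Step 1: lower the first index. For a diagonal metric, g_{ia} T^{aj} = g_{ii} T^{ij} (no sum on i).
g_{11} = 6
S_1{}^1 = 6 * T^{11} = 6 * -1 = -6
S_1{}^2 = 6 * T^{12} = 6 * 0 = 0
S_1{}^3 = 6 * T^{13} = 6 * 4 = 24
Step 2: contract S_1{}^j with v_j.
S_1{}^1 * v_1 = -6 * 1 = -6
S_1{}^2 * v_2 = 0 * 2 = 0
S_1{}^3 * v_3 = 24 * 4 = 96
Result = -6 + 0 + 96 = 90

90


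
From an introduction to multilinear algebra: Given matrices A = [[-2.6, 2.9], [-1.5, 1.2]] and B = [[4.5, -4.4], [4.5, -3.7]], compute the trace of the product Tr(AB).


Tr(AB) = sum_i (AB)_{ii} where (AB)_{ii} = sum_k A_{ik} B_{ki}.
(AB)_{11} = -2.6*4.5 + 2.9*4.5 = 1.35
(AB)_{22} = -1.5*-4.4 + 1.2*-3.7 = 2.16
Tr(AB) = 1.35 + 2.16 = 3.51

3.51


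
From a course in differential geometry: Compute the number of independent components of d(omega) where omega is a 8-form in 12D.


The exterior derivative of a p-form is a (p+1)-form.
Its number of independent components is C(n, p+1).
n = 12, p+1 = 9
C(12, 9) = 220

220


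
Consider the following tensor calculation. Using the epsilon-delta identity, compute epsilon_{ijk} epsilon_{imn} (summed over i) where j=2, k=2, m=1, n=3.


Using the identity: epsilon_{ijk} epsilon_{imn} = delta_{jm} delta_{kn} - delta_{jn} delta_{km}.
delta_{21} = 0
delta_{23} = 0
delta_{23} = 0
delta_{21} = 0
Result = 0 * 0 - 0 * 0 = 0 - 0 = 0

0


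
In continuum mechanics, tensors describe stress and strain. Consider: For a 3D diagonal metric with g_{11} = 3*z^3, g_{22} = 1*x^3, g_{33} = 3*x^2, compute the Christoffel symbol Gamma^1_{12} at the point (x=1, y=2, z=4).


For a diagonal metric, Gamma^k_{ij} = (1/2) g^{kk} (dg_{ik}/dx_j + dg_{jk}/dx_i - dg_{ij}/dx_k).
The metric is diagonal, so g_{ab} = 0 for a != b.
At the given point: g_{11} = 192, g_{22} = 1, g_{33} = 3
g^{11} = 1/192
dg_{11}/dx_2 = dg_{11}/dx_2 = 0
dg_{21}/dx_1 = 0 (off-diagonal)
dg_{12}/dx_1 = 0 (off-diagonal)
Numerator = 0 + 0 - 0 = 0
Gamma^1_{12} = 0 / (2 * 192) = 0

0


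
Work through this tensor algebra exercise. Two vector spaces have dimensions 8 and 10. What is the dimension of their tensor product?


The dimension of a tensor product is the product of dimensions.
dim(V) = 8, dim(W) = 10
dim(V (x) W) = 8 * 10 = 80

80


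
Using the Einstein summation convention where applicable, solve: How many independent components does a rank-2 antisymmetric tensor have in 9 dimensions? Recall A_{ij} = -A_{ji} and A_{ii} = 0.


An antisymmetric rank-2 tensor satisfies A_{ij} = -A_{ji}, so diagonal entries are zero.
The independent components are the upper-triangular entries: C(n, 2) = n(n-1)/2.
n = 9
C(9, 2) = 9 * 8 / 2 = 72 / 2 = 36

36


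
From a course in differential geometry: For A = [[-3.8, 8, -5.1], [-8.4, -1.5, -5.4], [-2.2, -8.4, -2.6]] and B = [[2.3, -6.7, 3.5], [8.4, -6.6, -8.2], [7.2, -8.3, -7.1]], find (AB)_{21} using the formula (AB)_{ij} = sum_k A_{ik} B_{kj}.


(AB)_{ij} = sum_k A_{ik} B_{kj}.
For i=2, j=1:
A_{21} * B_{11} = -8.4 * 2.3 = -19.32
A_{22} * B_{21} = -1.5 * 8.4 = -12.6
A_{23} * B_{31} = -5.4 * 7.2 = -38.88
Sum = -19.32 + -12.6 + -38.88 = -70.8

-70.8


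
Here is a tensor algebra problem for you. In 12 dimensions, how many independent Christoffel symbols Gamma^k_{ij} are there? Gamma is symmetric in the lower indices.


Christoffel symbols Gamma^k_{ij} are symmetric in i,j, so there are d * d(d+1)/2 independent symbols.
d = 12
d(d+1)/2 = 12 * 13 / 2 = 78
Total = 12 * 78 = 936

936


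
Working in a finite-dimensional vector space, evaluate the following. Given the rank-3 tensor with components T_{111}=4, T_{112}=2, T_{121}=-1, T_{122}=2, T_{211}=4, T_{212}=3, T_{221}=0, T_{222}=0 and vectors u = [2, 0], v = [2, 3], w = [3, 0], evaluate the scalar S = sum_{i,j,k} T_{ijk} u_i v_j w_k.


S = sum over i,j,k of T_{ijk} u_i v_j w_k. Expanding all 8 terms:
T_{111}*u_1*v_1*w_1 = 4*2*2*3 = 48  (running total: 48)
T_{112}*u_1*v_1*w_2 = 2*2*2*0 = 0  (running total: 48)
T_{121}*u_1*v_2*w_1 = -1*2*3*3 = -18  (running total: 30)
T_{122}*u_1*v_2*w_2 = 2*2*3*0 = 0  (running total: 30)
T_{211}*u_2*v_1*w_1 = 4*0*2*3 = 0  (running total: 30)
T_{212}*u_2*v_1*w_2 = 3*0*2*0 = 0  (running total: 30)
T_{221}*u_2*v_2*w_1 = 0*0*3*3 = 0  (running total: 30)
T_{222}*u_2*v_2*w_2 = 0*0*3*0 = 0  (running total: 30)
S = 30

30


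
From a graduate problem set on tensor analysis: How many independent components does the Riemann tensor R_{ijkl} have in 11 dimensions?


The Riemann tensor in d dimensions has d^2(d^2 - 1)/12 independent components.
d = 11, so d^2 = 121
d^2 - 1 = 120
d^2(d^2 - 1) = 121 * 120 = 14520
Divide by 12: 14520 / 12 = 1210

1210


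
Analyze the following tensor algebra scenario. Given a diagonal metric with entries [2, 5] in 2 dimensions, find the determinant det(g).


For a diagonal metric, the determinant is the product of diagonal entries.
Diagonal entries: 2, 5
det(g) = 2 * 5 = 10

10


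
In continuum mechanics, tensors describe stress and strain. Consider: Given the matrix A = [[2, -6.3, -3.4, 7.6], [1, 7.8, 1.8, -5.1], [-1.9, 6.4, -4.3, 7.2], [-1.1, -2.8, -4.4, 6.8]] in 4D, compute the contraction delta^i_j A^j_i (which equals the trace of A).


The contraction (trace) of a rank-2 tensor is the sum of its diagonal elements.
Diagonal entries: A[1,1] = 2, A[2,2] = 7.8, A[3,3] = -4.3, A[4,4] = 6.8
Tr(A) = 2 + 7.8 + -4.3 + 6.8 = 12.3

12.3


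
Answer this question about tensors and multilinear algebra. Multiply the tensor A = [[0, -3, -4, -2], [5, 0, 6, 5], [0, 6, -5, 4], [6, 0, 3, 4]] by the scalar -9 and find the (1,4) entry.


Scalar multiplication: (cA)_{ij} = c * A_{ij}.
c = -9
A_{14} = -2
(cA)_{14} = -9 * -2 = 18

18


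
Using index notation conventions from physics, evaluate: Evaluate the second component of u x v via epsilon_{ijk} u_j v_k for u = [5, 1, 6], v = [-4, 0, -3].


(u x v)_2 = sum_{j,k} epsilon_{2jk} u_j v_k. Only permutations of (1,2,3) contribute; the two non-zero terms are:
eps_{213} u_1 v_3 = -1 * 5 * -3 = 15
eps_{231} u_3 v_1 = 1 * 6 * -4 = -24
(u x v)_2 = -9

-9


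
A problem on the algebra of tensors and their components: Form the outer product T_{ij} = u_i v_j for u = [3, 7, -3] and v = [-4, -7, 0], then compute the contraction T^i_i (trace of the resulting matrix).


The outer product gives T_{ij} = u_i v_j.
The trace (contraction) is Tr(T) = sum_i T_{ii} = sum_i u_i v_i.
Diagonal entries:
T_{11} = u_1 * v_1 = 3 * -4 = -12
T_{22} = u_2 * v_2 = 7 * -7 = -49
T_{33} = u_3 * v_3 = -3 * 0 = 0
Tr(T) = -12 + -49 + 0 = -61

-61


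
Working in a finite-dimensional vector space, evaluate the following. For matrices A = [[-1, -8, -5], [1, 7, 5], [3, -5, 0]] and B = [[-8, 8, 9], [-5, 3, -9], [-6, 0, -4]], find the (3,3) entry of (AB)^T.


(AB)^T_{ij} = (AB)_{ji} = sum_k A_{jk} B_{ki}.
For i=3, j=3 we need (AB)_{33}:
A_{31} * B_{13} = 3 * 9 = 27
A_{32} * B_{23} = -5 * -9 = 45
A_{33} * B_{33} = 0 * -4 = 0
Sum = 27 + 45 + 0 = 72

72


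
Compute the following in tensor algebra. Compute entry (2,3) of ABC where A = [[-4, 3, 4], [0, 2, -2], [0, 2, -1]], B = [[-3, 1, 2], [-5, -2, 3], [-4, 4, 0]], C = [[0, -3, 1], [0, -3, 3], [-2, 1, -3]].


(ABC)_{23} = sum_m (AB)_{2m} C_{m3}. First compute row 2 of AB.
(AB)_{21} = 0*-3 + 2*-5 + -2*-4 = -2
(AB)_{22} = 0*1 + 2*-2 + -2*4 = -12
(AB)_{23} = 0*2 + 2*3 + -2*0 = 6
Now contract with column 3 of C:
(AB)_{21} * C_{13} = -2 * 1 = -2
(AB)_{22} * C_{23} = -12 * 3 = -36
(AB)_{23} * C_{33} = 6 * -3 = -18
(ABC)_{23} = -2 + -36 + -18 = -56

-56


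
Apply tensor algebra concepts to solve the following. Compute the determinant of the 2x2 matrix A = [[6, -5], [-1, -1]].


For a 2x2 matrix [[a, b], [c, d]], det = a*d - b*c.
a = 6, b = -5, c = -1, d = -1
a*d = 6 * -1 = -6
b*c = -5 * -1 = 5
det = -6 - 5 = -11

-11


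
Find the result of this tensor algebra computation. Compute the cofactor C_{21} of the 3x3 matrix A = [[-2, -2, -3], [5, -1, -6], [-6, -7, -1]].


To find cofactor C_{21}, delete row 2 and column 1.
The resulting 2x2 submatrix is: [[-2, -3], [-7, -1]]
Minor M_{21} = -2*-1 - -3*-7
  = 2 - 21 = -19
Sign = (-1)^(2+1) = (-1)^3 = -1
Cofactor C_{21} = -1 * -19 = 19

19


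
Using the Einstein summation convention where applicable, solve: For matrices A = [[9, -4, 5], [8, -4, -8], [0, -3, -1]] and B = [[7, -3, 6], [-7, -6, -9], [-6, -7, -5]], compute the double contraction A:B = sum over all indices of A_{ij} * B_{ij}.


A:B = sum over all i,j of A_{ij} * B_{ij}.
Row 1: 9*7=63, -4*-3=12, 5*6=30 => row sum = 105
Row 2: 8*-7=-56, -4*-6=24, -8*-9=72 => row sum = 40
Row 3: 0*-6=0, -3*-7=21, -1*-5=5 => row sum = 26
Total = 105 + 40 + 26 = 171

171


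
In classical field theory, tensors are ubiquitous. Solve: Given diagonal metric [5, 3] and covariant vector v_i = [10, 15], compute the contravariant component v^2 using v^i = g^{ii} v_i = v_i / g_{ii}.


To raise an index with a diagonal metric: v^i = v_i / g_{ii}.
For index 2: v_2 = 15, g_{22} = 3
v^2 = 15 / 3 = 5

5


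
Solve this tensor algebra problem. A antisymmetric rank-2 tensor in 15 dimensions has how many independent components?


A antisymmetric rank-2 tensor in d dimensions has d(d-1)/2 independent components.
d = 15
d(d-1)/2 = 15 * 14 / 2 = 210 / 2 = 105

105


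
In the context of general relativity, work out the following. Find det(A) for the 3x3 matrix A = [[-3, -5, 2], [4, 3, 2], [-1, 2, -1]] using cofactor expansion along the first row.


Expanding along the first row, det(A) = a11*M_11 - a12*M_12 + a13*M_13, where M_1j is the (1,j) minor.
Minor M_11 = 3*-1 - 2*2 = -7
Minor M_12 = 4*-1 - 2*-1 = -2
Minor M_13 = 4*2 - 3*-1 = 11
det = -3*(-7) - -5*(-2) + 2*(11)
    = 21 - 10 + 22
    = 33

33


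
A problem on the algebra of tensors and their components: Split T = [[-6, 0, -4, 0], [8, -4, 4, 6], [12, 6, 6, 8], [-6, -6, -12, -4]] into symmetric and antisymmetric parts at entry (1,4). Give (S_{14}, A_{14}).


T_{14} = 0
T_{41} = -6
S_{14} = (0 + -6)/2 = -6/2 = -3
A_{14} = (0 - -6)/2 = 6/2 = 3
Check: S + A = -3 + 3 = 0 = T_{14}.

(-3, 3)


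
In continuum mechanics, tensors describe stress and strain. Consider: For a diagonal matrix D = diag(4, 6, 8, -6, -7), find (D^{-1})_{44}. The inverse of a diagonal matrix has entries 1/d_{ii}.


For a diagonal matrix, the inverse has entries (D^{-1})_{ii} = 1/d_{ii}.
The diagonal entries are: d_{11} = 4, d_{22} = 6, d_{33} = 8, d_{44} = -6, d_{55} = -7
We need (D^{-1})_{44} = 1/d_{44} = 1/-6 = -1/6

-1/6


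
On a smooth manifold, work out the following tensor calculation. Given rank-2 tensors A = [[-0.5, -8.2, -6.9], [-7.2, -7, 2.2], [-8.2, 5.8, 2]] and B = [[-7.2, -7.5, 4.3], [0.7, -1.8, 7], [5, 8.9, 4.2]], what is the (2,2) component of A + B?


Tensor addition is component-wise: (A + B)_{ij} = A_{ij} + B_{ij}.
A_{22} = -7
B_{22} = -1.8
(A + B)_{22} = -7 + -1.8 = -8.8

-8.8


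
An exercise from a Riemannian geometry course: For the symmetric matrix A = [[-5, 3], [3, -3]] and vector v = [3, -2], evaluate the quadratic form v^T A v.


First compute Av:
(Av)_1 = -5*3 + 3*-2 = -21
(Av)_2 = 3*3 + -3*-2 = 15
Av = [-21, 15]
Then v^T (Av) = 3*-21 + -2*15
= -63 + -30 = -93

-93


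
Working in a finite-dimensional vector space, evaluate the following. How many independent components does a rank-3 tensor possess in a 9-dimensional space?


The number of components of a rank-r tensor in d dimensions is d^r.
Here d = 9 and r = 3.
9^3 = 729

729


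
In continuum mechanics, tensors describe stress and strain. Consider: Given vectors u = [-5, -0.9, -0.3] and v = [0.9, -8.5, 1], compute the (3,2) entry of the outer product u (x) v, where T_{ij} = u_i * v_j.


The outer product entry T_{ij} = u_i * v_j.
We need i=3, j=2.
u_3 = -0.3, v_2 = -8.5
T_{3,2} = -0.3 * -8.5 = 2.55

2.55


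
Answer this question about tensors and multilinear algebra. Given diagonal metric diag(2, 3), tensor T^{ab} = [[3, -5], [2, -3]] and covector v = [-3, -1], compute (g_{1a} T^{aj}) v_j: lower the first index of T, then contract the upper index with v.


Step 1: lower the first index. For a diagonal metric, g_{ia} T^{aj} = g_{ii} T^{ij} (no sum on i).
g_{11} = 2
S_1{}^1 = 2 * T^{11} = 2 * 3 = 6
S_1{}^2 = 2 * T^{12} = 2 * -5 = -10
Step 2: contract S_1{}^j with v_j.
S_1{}^1 * v_1 = 6 * -3 = -18
S_1{}^2 * v_2 = -10 * -1 = 10
Result = -18 + 10 = -8

-8


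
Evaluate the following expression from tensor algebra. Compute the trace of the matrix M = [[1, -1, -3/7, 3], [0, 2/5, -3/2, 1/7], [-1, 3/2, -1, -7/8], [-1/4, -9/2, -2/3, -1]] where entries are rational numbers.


The trace is the sum of diagonal entries.
Diagonal: M[1,1] = 1, M[2,2] = 2/5, M[3,3] = -1, M[4,4] = -1
Tr(M) = 1 + 2/5 + -1 + -1
Computing step by step:
After adding M[1,1]: 1
After adding M[2,2]: 7/5
After adding M[3,3]: 2/5
After adding M[4,4]: -3/5
Tr(M) = -3/5

-3/5


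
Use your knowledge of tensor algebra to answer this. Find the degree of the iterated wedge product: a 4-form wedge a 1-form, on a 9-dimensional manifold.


The degree of a wedge product is the sum of the degrees of the individual forms.
Degrees: 4, 1
Total degree = 4 + 1 = 5

5


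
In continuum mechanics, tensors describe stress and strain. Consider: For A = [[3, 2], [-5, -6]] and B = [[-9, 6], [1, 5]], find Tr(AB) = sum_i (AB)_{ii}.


Tr(AB) = sum_i (AB)_{ii} where (AB)_{ii} = sum_k A_{ik} B_{ki}.
(AB)_{11} = 3*-9 + 2*1 = -25
(AB)_{22} = -5*6 + -6*5 = -60
Tr(AB) = -25 + -60 = -85

-85


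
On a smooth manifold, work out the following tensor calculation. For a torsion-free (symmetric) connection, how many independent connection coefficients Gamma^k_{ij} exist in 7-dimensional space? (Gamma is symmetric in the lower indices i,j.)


Christoffel symbols Gamma^k_{ij} are symmetric in i,j, so there are d * d(d+1)/2 independent symbols.
d = 7
d(d+1)/2 = 7 * 8 / 2 = 28
Total = 7 * 28 = 196

196


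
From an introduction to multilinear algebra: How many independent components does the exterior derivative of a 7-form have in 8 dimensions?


The exterior derivative of a p-form is a (p+1)-form.
Its number of independent components is C(n, p+1).
n = 8, p+1 = 8
C(8, 8) = 1

1


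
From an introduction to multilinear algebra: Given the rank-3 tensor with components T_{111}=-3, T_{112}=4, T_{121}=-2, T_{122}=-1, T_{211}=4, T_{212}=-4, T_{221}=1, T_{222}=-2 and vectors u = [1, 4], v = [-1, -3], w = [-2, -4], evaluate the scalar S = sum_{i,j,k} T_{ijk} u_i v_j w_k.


S = sum over i,j,k of T_{ijk} u_i v_j w_k. Expanding all 8 terms:
T_{111}*u_1*v_1*w_1 = -3*1*-1*-2 = -6  (running total: -6)
T_{112}*u_1*v_1*w_2 = 4*1*-1*-4 = 16  (running total: 10)
T_{121}*u_1*v_2*w_1 = -2*1*-3*-2 = -12  (running total: -2)
T_{122}*u_1*v_2*w_2 = -1*1*-3*-4 = -12  (running total: -14)
T_{211}*u_2*v_1*w_1 = 4*4*-1*-2 = 32  (running total: 18)
T_{212}*u_2*v_1*w_2 = -4*4*-1*-4 = -64  (running total: -46)
T_{221}*u_2*v_2*w_1 = 1*4*-3*-2 = 24  (running total: -22)
T_{222}*u_2*v_2*w_2 = -2*4*-3*-4 = -96  (running total: -118)
S = -118

-118


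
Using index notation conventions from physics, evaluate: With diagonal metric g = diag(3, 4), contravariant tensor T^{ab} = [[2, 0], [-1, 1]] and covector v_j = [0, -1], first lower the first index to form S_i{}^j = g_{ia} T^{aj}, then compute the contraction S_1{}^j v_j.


Step 1: lower the first index. For a diagonal metric, g_{ia} T^{aj} = g_{ii} T^{ij} (no sum on i).
g_{11} = 3
S_1{}^1 = 3 * T^{11} = 3 * 2 = 6
S_1{}^2 = 3 * T^{12} = 3 * 0 = 0
Step 2: contract S_1{}^j with v_j.
S_1{}^1 * v_1 = 6 * 0 = 0
S_1{}^2 * v_2 = 0 * -1 = 0
Result = 0 + 0 = 0

0


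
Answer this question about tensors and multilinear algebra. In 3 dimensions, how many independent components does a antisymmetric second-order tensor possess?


A antisymmetric rank-2 tensor in d dimensions has d(d-1)/2 independent components.
d = 3
d(d-1)/2 = 3 * 2 / 2 = 6 / 2 = 3

3


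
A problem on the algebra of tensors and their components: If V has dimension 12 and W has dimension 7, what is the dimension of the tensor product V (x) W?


The dimension of a tensor product is the product of dimensions.
dim(V) = 12, dim(W) = 7
dim(V (x) W) = 12 * 7 = 84

84


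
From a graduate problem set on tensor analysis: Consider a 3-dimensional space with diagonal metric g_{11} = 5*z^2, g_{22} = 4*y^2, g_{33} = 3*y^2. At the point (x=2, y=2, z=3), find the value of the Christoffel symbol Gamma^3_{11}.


For a diagonal metric, Gamma^k_{ij} = (1/2) g^{kk} (dg_{ik}/dx_j + dg_{jk}/dx_i - dg_{ij}/dx_k).
The metric is diagonal, so g_{ab} = 0 for a != b.
At the given point: g_{11} = 45, g_{22} = 16, g_{33} = 12
g^{33} = 1/12
dg_{13}/dx_1 = 0 (off-diagonal)
dg_{13}/dx_1 = 0 (off-diagonal)
dg_{11}/dx_3 = dg_{11}/dx_3 = 30
Numerator = 0 + 0 - 30 = -30
Gamma^3_{11} = -30 / (2 * 12) = -5/4

-5/4


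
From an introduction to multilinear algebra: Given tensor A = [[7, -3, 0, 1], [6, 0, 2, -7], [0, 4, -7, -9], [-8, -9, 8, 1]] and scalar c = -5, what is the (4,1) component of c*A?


Scalar multiplication: (cA)_{ij} = c * A_{ij}.
c = -5
A_{41} = -8
(cA)_{41} = -5 * -8 = 40

40


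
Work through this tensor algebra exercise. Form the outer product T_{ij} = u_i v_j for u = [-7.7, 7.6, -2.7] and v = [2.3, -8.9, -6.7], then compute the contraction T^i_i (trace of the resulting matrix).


The outer product gives T_{ij} = u_i v_j.
The trace (contraction) is Tr(T) = sum_i T_{ii} = sum_i u_i v_i.
Diagonal entries:
T_{11} = u_1 * v_1 = -7.7 * 2.3 = -17.71
T_{22} = u_2 * v_2 = 7.6 * -8.9 = -67.64
T_{33} = u_3 * v_3 = -2.7 * -6.7 = 18.09
Tr(T) = -17.71 + -67.64 + 18.09 = -67.26

-67.26


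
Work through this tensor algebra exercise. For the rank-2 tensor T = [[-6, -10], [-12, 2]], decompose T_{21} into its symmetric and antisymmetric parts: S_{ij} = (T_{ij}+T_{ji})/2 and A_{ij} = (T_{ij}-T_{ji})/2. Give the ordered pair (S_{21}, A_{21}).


T_{21} = -12
T_{12} = -10
S_{21} = (-12 + -10)/2 = -22/2 = -11
A_{21} = (-12 - -10)/2 = -2/2 = -1
Check: S + A = -11 + -1 = -12 = T_{21}.

(-11, -1)


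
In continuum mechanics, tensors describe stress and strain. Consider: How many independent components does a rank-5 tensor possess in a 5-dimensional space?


The number of components of a rank-r tensor in d dimensions is d^r.
Here d = 5 and r = 5.
5^5 = 3125

3125


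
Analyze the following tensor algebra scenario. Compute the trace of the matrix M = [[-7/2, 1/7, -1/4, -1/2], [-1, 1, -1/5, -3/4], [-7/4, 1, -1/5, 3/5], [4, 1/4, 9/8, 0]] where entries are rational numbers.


The trace is the sum of diagonal entries.
Diagonal: M[1,1] = -7/2, M[2,2] = 1, M[3,3] = -1/5, M[4,4] = 0
Tr(M) = -7/2 + 1 + -1/5 + 0
Computing step by step:
After adding M[1,1]: -7/2
After adding M[2,2]: -5/2
After adding M[3,3]: -27/10
After adding M[4,4]: -27/10
Tr(M) = -27/10

-27/10
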